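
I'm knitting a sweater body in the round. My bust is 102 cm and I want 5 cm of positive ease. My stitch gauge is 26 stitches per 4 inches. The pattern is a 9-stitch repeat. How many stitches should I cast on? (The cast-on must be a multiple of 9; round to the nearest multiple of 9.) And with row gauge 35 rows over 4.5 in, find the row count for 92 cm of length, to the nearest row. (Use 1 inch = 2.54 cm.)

Finished = 102 + 5 = 107 cm.
107 cm × 1/2.54 = 42.13 inches.
26/4 = 6.5 sts per in; 42.13 × 6.5 = 273.82 sts.
Nearest multiple of 9 → 270.
92 cm = 36.22 inches; × 7.778 = 281.71 → 282 rows.

Cast on 270 stitches; work 282 rows.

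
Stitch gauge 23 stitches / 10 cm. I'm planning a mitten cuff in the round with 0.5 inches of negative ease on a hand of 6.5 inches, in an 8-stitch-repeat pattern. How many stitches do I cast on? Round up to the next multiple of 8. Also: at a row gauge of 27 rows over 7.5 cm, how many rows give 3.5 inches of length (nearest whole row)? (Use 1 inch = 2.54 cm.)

Finished = 6.5 − 0.5 = 6 inches.
6 inches × 2.54 = 15.24 cm.
23/10 = 2.3 sts per cm; 15.24 × 2.3 = 35.05 sts.
Next multiple of 8 → 40.
3.5 inches = 8.89 cm; × 3.6 = 32.00 → 32 rows.

Cast on 40 stitches; work 32 rows.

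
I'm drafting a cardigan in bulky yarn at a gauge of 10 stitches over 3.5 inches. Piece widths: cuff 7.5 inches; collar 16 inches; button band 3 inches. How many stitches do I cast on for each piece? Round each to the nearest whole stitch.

cuff 21; collar 46; button band 9.

Rate = 10/3.5 = 2.857 sts per in.
cuff: 7.5 × 2.857 = 21.43 → 21.
collar: 16 × 2.857 = 45.71 → 46.
button band: 3 × 2.857 = 8.57 → 9.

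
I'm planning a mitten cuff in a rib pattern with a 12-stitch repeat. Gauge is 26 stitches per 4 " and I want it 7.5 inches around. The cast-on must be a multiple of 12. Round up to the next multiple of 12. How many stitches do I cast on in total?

26 / 4 = 6.5 sts per inch.
7.5 × 6.5 = 48.75 sts.
Next multiple of 12: 60.

Cast on 60 stitches.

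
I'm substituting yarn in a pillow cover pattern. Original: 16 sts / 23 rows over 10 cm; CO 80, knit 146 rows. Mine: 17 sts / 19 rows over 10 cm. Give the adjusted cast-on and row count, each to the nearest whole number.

Cast on 85 stitches; work 121 rows.

Stitches: 80 × 17/16 = 85.00 → 85.
Rows: 146 × 19/23 = 120.61 → 121.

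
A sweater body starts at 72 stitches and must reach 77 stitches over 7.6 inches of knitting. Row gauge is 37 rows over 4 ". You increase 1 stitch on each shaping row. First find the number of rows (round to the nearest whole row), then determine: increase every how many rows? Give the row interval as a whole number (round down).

Rows = 7.6 × 9.25 = 70.3 → 70 rows.
Stitches to add: 5 → 5 shaping rows (at 1 st each).
70 / 5 = 14.00 → every 14 rows.

Increase every 14th row.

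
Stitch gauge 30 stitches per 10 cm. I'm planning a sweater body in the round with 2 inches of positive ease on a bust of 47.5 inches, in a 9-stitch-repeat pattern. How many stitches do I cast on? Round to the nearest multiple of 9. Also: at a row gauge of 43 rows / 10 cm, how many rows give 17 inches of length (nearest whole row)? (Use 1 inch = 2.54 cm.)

Finished = 47.5 + 2 = 49.5 inches.
49.5 inches × 2.54 = 125.73 cm.
30/10 = 3 sts per cm; 125.73 × 3 = 377.19 sts.
Nearest multiple of 9 → 378.
17 inches = 43.18 cm; × 4.3 = 185.67 → 186 rows.

Cast on 378 stitches; work 186 rows.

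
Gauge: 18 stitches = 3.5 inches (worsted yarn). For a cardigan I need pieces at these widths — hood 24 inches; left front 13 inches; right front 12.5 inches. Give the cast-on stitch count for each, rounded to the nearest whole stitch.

Rate = 18/3.5 = 5.143 sts per in.
hood: 24 × 5.143 = 123.43 → 123.
left front: 13 × 5.143 = 66.86 → 67.
right front: 12.5 × 5.143 = 64.29 → 64.

hood 123; left front 67; right front 64.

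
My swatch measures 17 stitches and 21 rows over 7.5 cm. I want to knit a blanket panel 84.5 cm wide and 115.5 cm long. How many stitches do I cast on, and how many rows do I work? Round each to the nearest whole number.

Stitch gauge = 17/7.5 = 2.267 sts/cm; 84.5 × 2.267 = 191.53 → 192 sts.
Row gauge = 21/7.5 = 2.8 rows/cm; 115.5 × 2.8 = 323.40 → 323 rows.

Cast on 192 stitches and work 323 rows.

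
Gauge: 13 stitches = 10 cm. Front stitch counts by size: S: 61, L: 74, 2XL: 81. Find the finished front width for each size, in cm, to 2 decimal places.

S 46.92 cm; L 56.92 cm; 2XL 62.31 cm.

13/10 = 1.3 sts per cm.
S: 61 / 1.3 = 46.923 → 46.92 cm.
L: 74 / 1.3 = 56.923 → 56.92 cm.
2XL: 81 / 1.3 = 62.308 → 62.31 cm.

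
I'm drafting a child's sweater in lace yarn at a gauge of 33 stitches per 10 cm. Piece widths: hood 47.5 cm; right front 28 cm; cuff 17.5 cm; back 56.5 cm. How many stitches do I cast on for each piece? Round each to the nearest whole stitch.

Rate = 33/10 = 3.3 sts per cm.
hood: 47.5 × 3.3 = 156.75 → 157.
right front: 28 × 3.3 = 92.40 → 92.
cuff: 17.5 × 3.3 = 57.75 → 58.
back: 56.5 × 3.3 = 186.45 → 186.

hood 157; right front 92; cuff 58; back 186.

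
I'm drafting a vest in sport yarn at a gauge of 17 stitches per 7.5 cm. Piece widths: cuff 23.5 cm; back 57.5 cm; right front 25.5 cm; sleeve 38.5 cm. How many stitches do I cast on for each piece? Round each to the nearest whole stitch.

Rate = 17/7.5 = 2.267 sts per cm.
cuff: 23.5 × 2.267 = 53.27 → 53.
back: 57.5 × 2.267 = 130.33 → 130.
right front: 25.5 × 2.267 = 57.80 → 58.
sleeve: 38.5 × 2.267 = 87.27 → 87.

cuff 53; back 130; right front 58; sleeve 87.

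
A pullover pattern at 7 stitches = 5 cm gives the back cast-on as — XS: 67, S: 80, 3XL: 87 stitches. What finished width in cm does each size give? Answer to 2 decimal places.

XS 47.86 cm; S 57.14 cm; 3XL 62.14 cm.

7/5 = 1.4 sts per cm.
XS: 67 / 1.4 = 47.857 → 47.86 cm.
S: 80 / 1.4 = 57.143 → 57.14 cm.
3XL: 87 / 1.4 = 62.143 → 62.14 cm.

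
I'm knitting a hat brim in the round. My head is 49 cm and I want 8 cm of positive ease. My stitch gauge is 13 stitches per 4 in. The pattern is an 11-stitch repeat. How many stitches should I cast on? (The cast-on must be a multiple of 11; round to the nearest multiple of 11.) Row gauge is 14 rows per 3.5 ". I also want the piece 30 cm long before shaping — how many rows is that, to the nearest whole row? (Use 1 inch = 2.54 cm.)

Cast on 77 stitches; work 47 rows.

Finished = 49 + 8 = 57 cm.
57 cm × 1/2.54 = 22.44 inches.
13/4 = 3.25 sts per in; 22.44 × 3.25 = 72.93 sts.
Nearest multiple of 11 → 77.
30 cm = 11.81 inches; × 4 = 47.24 → 47 rows.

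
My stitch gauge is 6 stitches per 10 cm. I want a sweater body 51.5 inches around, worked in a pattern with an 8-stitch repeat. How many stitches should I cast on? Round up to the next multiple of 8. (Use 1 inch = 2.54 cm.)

51.5 in = 51.5 × 2.54 = 130.81 cm.
6 / 10 = 0.6 sts/cm.
130.81 × 0.6 = 78.49 sts.
→ 80.

80 stitches.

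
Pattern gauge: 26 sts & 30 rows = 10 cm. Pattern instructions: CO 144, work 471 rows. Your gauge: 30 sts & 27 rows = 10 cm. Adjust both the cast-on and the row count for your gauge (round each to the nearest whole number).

Cast on 166 stitches; work 424 rows.

Stitches: 144 × 30/26 = 166.15 → 166.
Rows: 471 × 27/30 = 423.90 → 424.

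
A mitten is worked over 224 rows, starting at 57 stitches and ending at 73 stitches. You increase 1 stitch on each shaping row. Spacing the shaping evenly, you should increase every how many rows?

Increase every 14th row.

Stitches to add: |73 − 57| = 16.
Shaping rows needed: 16 / 1 = 16.
224 rows / 16 = every 14 rows.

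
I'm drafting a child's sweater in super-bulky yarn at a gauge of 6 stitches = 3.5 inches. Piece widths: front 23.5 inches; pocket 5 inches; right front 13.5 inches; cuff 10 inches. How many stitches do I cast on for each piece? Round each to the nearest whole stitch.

Rate = 6/3.5 = 1.714 sts per in.
front: 23.5 × 1.714 = 40.29 → 40.
pocket: 5 × 1.714 = 8.57 → 9.
right front: 13.5 × 1.714 = 23.14 → 23.
cuff: 10 × 1.714 = 17.14 → 17.

front 40; pocket 9; right front 23; cuff 17.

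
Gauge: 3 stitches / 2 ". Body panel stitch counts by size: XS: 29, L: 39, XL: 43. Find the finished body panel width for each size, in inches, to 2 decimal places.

XS 19.33 inches; L 26.00 inches; XL 28.67 inches.

3/2 = 1.5 sts per in.
XS: 29 / 1.5 = 19.333 → 19.33 in.
L: 39 / 1.5 = 26.000 → 26.00 in.
XL: 43 / 1.5 = 28.667 → 28.67 in.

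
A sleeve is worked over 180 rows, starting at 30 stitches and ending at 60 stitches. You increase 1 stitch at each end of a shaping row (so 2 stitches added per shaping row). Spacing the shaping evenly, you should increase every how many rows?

Stitches to add: |60 − 30| = 30.
Shaping rows needed: 30 / 2 = 15.
180 rows / 15 = every 12 rows.

Increase every 12th row.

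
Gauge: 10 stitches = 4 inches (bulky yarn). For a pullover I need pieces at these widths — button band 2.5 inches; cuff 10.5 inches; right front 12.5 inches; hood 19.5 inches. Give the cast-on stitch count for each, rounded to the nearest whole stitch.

Rate = 10/4 = 2.5 sts per in.
button band: 2.5 × 2.5 = 6.25 → 6.
cuff: 10.5 × 2.5 = 26.25 → 26.
right front: 12.5 × 2.5 = 31.25 → 31.
hood: 19.5 × 2.5 = 48.75 → 49.

button band 6; cuff 26; right front 31; hood 49.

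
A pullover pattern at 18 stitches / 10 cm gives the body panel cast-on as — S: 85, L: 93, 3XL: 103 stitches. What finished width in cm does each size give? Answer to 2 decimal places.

18/10 = 1.8 sts per cm.
S: 85 / 1.8 = 47.222 → 47.22 cm.
L: 93 / 1.8 = 51.667 → 51.67 cm.
3XL: 103 / 1.8 = 57.222 → 57.22 cm.

S 47.22 cm; L 51.67 cm; 3XL 57.22 cm.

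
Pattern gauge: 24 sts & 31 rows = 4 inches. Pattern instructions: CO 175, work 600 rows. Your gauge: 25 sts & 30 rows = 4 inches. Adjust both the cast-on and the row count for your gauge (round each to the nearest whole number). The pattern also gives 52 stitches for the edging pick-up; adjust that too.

Stitches: 175 × 25/24 = 182.29 → 182.
Rows: 600 × 30/31 = 580.65 → 581.
edging pick-up: 52 × 25/24 = 54.17 → 54.

Cast on 182 stitches; work 581 rows; edging pick-up 54 stitches.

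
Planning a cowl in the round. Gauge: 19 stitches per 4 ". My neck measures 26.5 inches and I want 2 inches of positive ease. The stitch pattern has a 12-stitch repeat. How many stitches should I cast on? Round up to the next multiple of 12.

Finished = 26.5 + 2 = 28.5 inches.
19 / 4 = 4.75 sts/in.
28.5 × 4.75 = 135.38 sts.
Next multiple of 12: 144.

144 stitches.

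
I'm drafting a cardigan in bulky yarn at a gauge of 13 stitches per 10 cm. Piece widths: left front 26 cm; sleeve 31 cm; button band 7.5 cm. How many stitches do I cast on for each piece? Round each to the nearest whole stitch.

left front 34; sleeve 40; button band 10.

Rate = 13/10 = 1.3 sts per cm.
left front: 26 × 1.3 = 33.80 → 34.
sleeve: 31 × 1.3 = 40.30 → 40.
button band: 7.5 × 1.3 = 9.75 → 10.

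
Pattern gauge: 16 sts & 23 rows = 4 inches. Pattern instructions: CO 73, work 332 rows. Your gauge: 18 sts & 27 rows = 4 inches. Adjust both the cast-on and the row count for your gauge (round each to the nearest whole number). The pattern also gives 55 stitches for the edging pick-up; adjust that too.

Stitches: 73 × 18/16 = 82.12 → 82.
Rows: 332 × 27/23 = 389.74 → 390.
edging pick-up: 55 × 18/16 = 61.88 → 62.

Cast on 82 stitches; work 390 rows; edging pick-up 62 stitches.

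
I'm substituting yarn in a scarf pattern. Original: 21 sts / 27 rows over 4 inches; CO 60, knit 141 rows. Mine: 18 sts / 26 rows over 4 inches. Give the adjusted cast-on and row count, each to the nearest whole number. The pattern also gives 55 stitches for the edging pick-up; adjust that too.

Cast on 51 stitches; work 136 rows; edging pick-up 47 stitches.

Stitches: 60 × 18/21 = 51.43 → 51.
Rows: 141 × 26/27 = 135.78 → 136.
edging pick-up: 55 × 18/21 = 47.14 → 47.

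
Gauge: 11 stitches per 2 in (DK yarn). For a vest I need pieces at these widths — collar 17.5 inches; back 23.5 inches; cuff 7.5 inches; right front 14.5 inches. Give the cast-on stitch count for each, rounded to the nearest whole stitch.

collar 96; back 129; cuff 41; right front 80.

Rate = 11/2 = 5.5 sts per in.
collar: 17.5 × 5.5 = 96.25 → 96.
back: 23.5 × 5.5 = 129.25 → 129.
cuff: 7.5 × 5.5 = 41.25 → 41.
right front: 14.5 × 5.5 = 79.75 → 80.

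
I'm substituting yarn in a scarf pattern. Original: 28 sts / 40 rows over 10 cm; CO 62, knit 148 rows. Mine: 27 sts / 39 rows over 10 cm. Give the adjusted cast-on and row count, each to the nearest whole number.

Cast on 60 stitches; work 144 rows.

Stitches: 62 × 27/28 = 59.79 → 60.
Rows: 148 × 39/40 = 144.30 → 144.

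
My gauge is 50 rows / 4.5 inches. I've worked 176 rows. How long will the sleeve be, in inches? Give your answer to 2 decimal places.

50 rows / 4.5 inch = 11.111 rows per inch.
176 / 11.111 = 15.840 inches.

15.84 inches.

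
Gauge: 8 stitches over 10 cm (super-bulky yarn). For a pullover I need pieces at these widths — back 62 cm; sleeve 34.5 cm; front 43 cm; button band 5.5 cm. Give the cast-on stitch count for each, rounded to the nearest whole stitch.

back 50; sleeve 28; front 34; button band 4.

Rate = 8/10 = 0.8 sts per cm.
back: 62 × 0.8 = 49.60 → 50.
sleeve: 34.5 × 0.8 = 27.60 → 28.
front: 43 × 0.8 = 34.40 → 34.
button band: 5.5 × 0.8 = 4.40 → 4.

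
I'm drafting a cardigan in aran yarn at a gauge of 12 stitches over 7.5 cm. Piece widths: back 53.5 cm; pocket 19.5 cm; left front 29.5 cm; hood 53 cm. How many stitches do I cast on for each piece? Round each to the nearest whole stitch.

Rate = 12/7.5 = 1.6 sts per cm.
back: 53.5 × 1.6 = 85.60 → 86.
pocket: 19.5 × 1.6 = 31.20 → 31.
left front: 29.5 × 1.6 = 47.20 → 47.
hood: 53 × 1.6 = 84.80 → 85.

back 86; pocket 31; left front 47; hood 85.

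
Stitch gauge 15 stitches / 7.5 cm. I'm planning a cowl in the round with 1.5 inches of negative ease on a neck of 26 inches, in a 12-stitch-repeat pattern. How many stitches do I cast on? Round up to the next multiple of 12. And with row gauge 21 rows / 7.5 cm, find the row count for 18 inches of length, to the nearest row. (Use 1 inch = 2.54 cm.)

Finished = 26 − 1.5 = 24.5 inches.
24.5 inches × 2.54 = 62.23 cm.
15/7.5 = 2 sts per cm; 62.23 × 2 = 124.46 sts.
Next multiple of 12 → 132.
18 inches = 45.72 cm; × 2.8 = 128.02 → 128 rows.

Cast on 132 stitches; work 128 rows.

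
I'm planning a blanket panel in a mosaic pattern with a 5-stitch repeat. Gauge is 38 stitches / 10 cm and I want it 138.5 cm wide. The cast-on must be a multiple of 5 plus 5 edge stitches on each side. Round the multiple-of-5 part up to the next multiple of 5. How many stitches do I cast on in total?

Cast on 530 stitches.

38 / 10 = 3.8 sts per cm.
138.5 × 3.8 = 526.30 sts.
Less 10 edge sts → 516.30 for the repeat.
Next multiple of 5: 520.
Add back 10 edge sts → 530.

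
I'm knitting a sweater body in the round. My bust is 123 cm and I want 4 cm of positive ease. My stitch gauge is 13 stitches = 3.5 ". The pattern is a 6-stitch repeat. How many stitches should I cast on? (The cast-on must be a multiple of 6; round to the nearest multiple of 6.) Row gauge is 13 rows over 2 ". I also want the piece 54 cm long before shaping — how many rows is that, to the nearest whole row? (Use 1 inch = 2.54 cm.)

Finished = 123 + 4 = 127 cm.
127 cm × 1/2.54 = 50.00 inches.
13/3.5 = 3.714 sts per in; 50.00 × 3.714 = 185.71 sts.
Nearest multiple of 6 → 186.
54 cm = 21.26 inches; × 6.5 = 138.19 → 138 rows.

Cast on 186 stitches; work 138 rows.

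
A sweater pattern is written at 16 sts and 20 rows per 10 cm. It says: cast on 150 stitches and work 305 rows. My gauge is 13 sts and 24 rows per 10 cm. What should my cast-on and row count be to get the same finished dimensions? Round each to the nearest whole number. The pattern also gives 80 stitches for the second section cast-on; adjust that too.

Cast on 122 stitches; work 366 rows; second section cast-on 65 stitches.

Stitches: 150 × 13/16 = 121.88 → 122.
Rows: 305 × 24/20 = 366.00 → 366.
second section cast-on: 80 × 13/16 = 65.00 → 65.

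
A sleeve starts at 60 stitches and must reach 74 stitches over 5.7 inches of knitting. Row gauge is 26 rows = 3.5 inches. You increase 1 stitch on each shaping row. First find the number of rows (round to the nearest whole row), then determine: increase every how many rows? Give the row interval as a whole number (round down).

Increase every 3rd row.

Rows = 5.7 × 7.429 = 42.3 → 42 rows.
Stitches to add: 14 → 14 shaping rows (at 1 st each).
42 / 14 = 3.00 → every 3 rows.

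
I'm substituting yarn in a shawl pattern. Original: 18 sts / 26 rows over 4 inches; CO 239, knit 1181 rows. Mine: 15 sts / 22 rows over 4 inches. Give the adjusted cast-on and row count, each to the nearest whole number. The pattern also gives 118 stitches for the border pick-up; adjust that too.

Stitches: 239 × 15/18 = 199.17 → 199.
Rows: 1181 × 22/26 = 999.31 → 999.
border pick-up: 118 × 15/18 = 98.33 → 98.

Cast on 199 stitches; work 999 rows; border pick-up 98 stitches.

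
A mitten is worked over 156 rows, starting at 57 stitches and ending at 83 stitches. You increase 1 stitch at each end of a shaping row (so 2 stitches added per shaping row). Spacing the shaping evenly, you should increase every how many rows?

Increase every 12th row.

Stitches to add: |83 − 57| = 26.
Shaping rows needed: 26 / 2 = 13.
156 rows / 13 = every 12 rows.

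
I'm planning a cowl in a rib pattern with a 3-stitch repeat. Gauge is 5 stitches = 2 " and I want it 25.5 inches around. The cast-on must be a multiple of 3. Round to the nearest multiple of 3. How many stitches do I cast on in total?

5 / 2 = 2.5 sts per inch.
25.5 × 2.5 = 63.75 sts.
Nearest multiple of 3: 63.

63 stitches.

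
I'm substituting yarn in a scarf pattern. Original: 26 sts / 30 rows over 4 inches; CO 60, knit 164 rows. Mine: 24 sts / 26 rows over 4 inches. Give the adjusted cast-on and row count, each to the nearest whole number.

Stitches: 60 × 24/26 = 55.38 → 55.
Rows: 164 × 26/30 = 142.13 → 142.

Cast on 55 stitches; work 142 rows.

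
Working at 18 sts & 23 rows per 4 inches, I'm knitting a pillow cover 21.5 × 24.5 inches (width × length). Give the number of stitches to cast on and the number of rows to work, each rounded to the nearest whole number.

Stitch gauge = 18/4 = 4.5 sts/in; 21.5 × 4.5 = 96.75 → 97 sts.
Row gauge = 23/4 = 5.75 rows/in; 24.5 × 5.75 = 140.88 → 141 rows.

Cast on 97 stitches and work 141 rows.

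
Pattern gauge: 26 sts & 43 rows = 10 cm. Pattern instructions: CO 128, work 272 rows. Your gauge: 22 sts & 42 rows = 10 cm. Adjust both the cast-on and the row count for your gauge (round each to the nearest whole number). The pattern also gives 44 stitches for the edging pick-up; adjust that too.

Cast on 108 stitches; work 266 rows; edging pick-up 37 stitches.

Stitches: 128 × 22/26 = 108.31 → 108.
Rows: 272 × 42/43 = 265.67 → 266.
edging pick-up: 44 × 22/26 = 37.23 → 37.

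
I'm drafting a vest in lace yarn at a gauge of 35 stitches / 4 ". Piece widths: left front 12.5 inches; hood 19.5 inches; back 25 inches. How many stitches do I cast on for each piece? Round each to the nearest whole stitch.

Rate = 35/4 = 8.75 sts per in.
left front: 12.5 × 8.75 = 109.38 → 109.
hood: 19.5 × 8.75 = 170.62 → 171.
back: 25 × 8.75 = 218.75 → 219.

left front 109; hood 171; back 219.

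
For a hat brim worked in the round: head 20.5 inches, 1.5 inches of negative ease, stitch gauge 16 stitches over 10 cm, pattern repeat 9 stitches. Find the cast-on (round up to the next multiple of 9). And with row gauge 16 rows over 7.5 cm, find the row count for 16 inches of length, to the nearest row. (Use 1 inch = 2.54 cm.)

Finished = 20.5 − 1.5 = 19 inches.
19 inches × 2.54 = 48.26 cm.
16/10 = 1.6 sts per cm; 48.26 × 1.6 = 77.22 sts.
Next multiple of 9 → 81.
16 inches = 40.64 cm; × 2.133 = 86.70 → 87 rows.

Cast on 81 stitches; work 87 rows.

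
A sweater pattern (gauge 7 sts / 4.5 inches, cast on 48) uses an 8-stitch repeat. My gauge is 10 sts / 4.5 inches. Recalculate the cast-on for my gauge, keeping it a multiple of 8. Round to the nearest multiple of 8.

48 × 10 / 7 = 68.57.
Nearest multiple of 8: 72.

CO 72 sts.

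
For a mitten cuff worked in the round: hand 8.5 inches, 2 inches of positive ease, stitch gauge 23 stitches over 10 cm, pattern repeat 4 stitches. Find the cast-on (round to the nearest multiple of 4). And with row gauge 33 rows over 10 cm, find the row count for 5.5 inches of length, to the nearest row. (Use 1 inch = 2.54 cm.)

Cast on 60 stitches; work 46 rows.

Finished = 8.5 + 2 = 10.5 inches.
10.5 inches × 2.54 = 26.67 cm.
23/10 = 2.3 sts per cm; 26.67 × 2.3 = 61.34 sts.
Nearest multiple of 4 → 60.
5.5 inches = 13.97 cm; × 3.3 = 46.10 → 46 rows.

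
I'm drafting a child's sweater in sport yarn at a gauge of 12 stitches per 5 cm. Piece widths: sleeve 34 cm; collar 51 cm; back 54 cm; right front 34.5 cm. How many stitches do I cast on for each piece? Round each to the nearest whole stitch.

Rate = 12/5 = 2.4 sts per cm.
sleeve: 34 × 2.4 = 81.60 → 82.
collar: 51 × 2.4 = 122.40 → 122.
back: 54 × 2.4 = 129.60 → 130.
right front: 34.5 × 2.4 = 82.80 → 83.

sleeve 82; collar 122; back 130; right front 83.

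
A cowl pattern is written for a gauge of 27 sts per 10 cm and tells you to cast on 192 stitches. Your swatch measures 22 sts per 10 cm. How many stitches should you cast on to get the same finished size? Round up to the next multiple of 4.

CO 160 sts.

Scale factor = 22 / 27 = 0.815.
192 × 22 / 27 = 156.44 sts.
→ 160 sts.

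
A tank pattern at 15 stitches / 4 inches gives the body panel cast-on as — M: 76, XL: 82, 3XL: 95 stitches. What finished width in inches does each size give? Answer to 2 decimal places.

15/4 = 3.75 sts per in.
M: 76 / 3.75 = 20.267 → 20.27 in.
XL: 82 / 3.75 = 21.867 → 21.87 in.
3XL: 95 / 3.75 = 25.333 → 25.33 in.

M 20.27 inches; XL 21.87 inches; 3XL 25.33 inches.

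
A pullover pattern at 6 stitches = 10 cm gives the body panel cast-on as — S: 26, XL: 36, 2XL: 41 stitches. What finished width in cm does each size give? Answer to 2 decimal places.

S 43.33 cm; XL 60.00 cm; 2XL 68.33 cm.

6/10 = 0.6 sts per cm.
S: 26 / 0.6 = 43.333 → 43.33 cm.
XL: 36 / 0.6 = 60.000 → 60.00 cm.
2XL: 41 / 0.6 = 68.333 → 68.33 cm.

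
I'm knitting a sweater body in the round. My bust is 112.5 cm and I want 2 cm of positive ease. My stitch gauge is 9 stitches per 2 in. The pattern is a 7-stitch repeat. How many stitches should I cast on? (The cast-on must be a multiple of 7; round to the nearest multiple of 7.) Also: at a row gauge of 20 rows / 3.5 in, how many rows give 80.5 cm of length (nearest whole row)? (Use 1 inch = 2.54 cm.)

Finished = 112.5 + 2 = 114.5 cm.
114.5 cm × 1/2.54 = 45.08 inches.
9/2 = 4.5 sts per in; 45.08 × 4.5 = 202.85 sts.
Nearest multiple of 7 → 203.
80.5 cm = 31.69 inches; × 5.714 = 181.10 → 181 rows.

Cast on 203 stitches; work 181 rows.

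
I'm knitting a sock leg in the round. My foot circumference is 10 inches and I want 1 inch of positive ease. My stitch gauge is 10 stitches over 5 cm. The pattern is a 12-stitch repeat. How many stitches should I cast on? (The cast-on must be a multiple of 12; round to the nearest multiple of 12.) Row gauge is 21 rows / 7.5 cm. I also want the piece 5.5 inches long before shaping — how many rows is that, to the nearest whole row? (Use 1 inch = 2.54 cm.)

Cast on 60 stitches; work 39 rows.

Finished = 10 + 1 = 11 inches.
11 inches × 2.54 = 27.94 cm.
10/5 = 2 sts per cm; 27.94 × 2 = 55.88 sts.
Nearest multiple of 12 → 60.
5.5 inches = 13.97 cm; × 2.8 = 39.12 → 39 rows.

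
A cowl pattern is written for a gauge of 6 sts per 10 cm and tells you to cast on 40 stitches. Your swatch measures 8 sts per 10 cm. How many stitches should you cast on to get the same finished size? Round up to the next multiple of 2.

Scale factor = 8 / 6 = 1.333.
40 × 8 / 6 = 53.33 sts.
→ 54 sts.

CO 54 sts.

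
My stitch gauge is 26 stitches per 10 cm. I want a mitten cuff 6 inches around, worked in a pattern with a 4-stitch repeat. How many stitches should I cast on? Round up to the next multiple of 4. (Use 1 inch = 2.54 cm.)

CO 40 sts.

6 in = 6 × 2.54 = 15.24 cm.
26 / 10 = 2.6 sts/cm.
15.24 × 2.6 = 39.62 sts.
→ 40.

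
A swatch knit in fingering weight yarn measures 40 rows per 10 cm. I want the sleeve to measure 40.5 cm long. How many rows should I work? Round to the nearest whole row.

162 rows.

40 rows / 10 cm = 4 rows per cm.
40.5 × 4 = 162.00 rows.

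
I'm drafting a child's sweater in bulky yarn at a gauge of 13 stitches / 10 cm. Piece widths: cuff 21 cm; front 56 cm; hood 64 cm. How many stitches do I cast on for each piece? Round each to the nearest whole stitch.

Rate = 13/10 = 1.3 sts per cm.
cuff: 21 × 1.3 = 27.30 → 27.
front: 56 × 1.3 = 72.80 → 73.
hood: 64 × 1.3 = 83.20 → 83.

cuff 27; front 73; hood 83.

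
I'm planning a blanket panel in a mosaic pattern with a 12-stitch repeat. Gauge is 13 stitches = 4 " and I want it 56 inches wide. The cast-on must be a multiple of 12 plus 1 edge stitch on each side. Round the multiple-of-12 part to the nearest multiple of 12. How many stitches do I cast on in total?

13 / 4 = 3.25 sts per inch.
56 × 3.25 = 182.00 sts.
Less 2 edge sts → 180.00 for the repeat.
Nearest multiple of 12: 180.
Add back 2 edge sts → 182.

CO 182 sts.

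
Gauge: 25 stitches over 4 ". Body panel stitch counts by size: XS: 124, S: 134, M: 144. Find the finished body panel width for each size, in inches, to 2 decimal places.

25/4 = 6.25 sts per in.
XS: 124 / 6.25 = 19.840 → 19.84 in.
S: 134 / 6.25 = 21.440 → 21.44 in.
M: 144 / 6.25 = 23.040 → 23.04 in.

XS 19.84 inches; S 21.44 inches; M 23.04 inches.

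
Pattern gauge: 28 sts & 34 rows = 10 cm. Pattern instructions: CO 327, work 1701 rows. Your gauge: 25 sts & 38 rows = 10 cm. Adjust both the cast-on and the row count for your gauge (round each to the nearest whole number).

Stitches: 327 × 25/28 = 291.96 → 292.
Rows: 1701 × 38/34 = 1901.12 → 1901.

Cast on 292 stitches; work 1901 rows.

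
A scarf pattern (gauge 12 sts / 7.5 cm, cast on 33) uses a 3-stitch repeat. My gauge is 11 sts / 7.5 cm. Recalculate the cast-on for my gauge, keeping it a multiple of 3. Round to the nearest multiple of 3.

33 × 11 / 12 = 30.25.
Nearest multiple of 3: 30.

Cast on 30 stitches.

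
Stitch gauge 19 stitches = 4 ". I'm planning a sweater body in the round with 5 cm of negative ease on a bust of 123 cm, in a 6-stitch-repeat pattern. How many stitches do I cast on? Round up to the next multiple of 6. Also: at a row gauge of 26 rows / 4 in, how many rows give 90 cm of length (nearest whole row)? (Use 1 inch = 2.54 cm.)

Cast on 222 stitches; work 230 rows.

Finished = 123 − 5 = 118 cm.
118 cm × 1/2.54 = 46.46 inches.
19/4 = 4.75 sts per in; 46.46 × 4.75 = 220.67 sts.
Next multiple of 6 → 222.
90 cm = 35.43 inches; × 6.5 = 230.31 → 230 rows.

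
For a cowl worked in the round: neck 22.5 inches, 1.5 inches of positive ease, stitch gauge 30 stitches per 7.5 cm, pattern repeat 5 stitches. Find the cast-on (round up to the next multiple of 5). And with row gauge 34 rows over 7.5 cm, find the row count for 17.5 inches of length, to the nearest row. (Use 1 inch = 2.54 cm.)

Cast on 245 stitches; work 202 rows.

Finished = 22.5 + 1.5 = 24 inches.
24 inches × 2.54 = 60.96 cm.
30/7.5 = 4 sts per cm; 60.96 × 4 = 243.84 sts.
Next multiple of 5 → 245.
17.5 inches = 44.45 cm; × 4.533 = 201.51 → 202 rows.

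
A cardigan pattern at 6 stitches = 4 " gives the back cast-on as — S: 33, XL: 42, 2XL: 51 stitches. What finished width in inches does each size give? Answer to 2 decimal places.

6/4 = 1.5 sts per in.
S: 33 / 1.5 = 22.000 → 22.00 in.
XL: 42 / 1.5 = 28.000 → 28.00 in.
2XL: 51 / 1.5 = 34.000 → 34.00 in.

S 22.00 inches; XL 28.00 inches; 2XL 34.00 inches.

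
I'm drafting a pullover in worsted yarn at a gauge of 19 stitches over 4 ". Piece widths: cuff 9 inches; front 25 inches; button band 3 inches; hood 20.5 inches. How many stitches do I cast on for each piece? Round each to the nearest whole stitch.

cuff 43; front 119; button band 14; hood 97.

Rate = 19/4 = 4.75 sts per in.
cuff: 9 × 4.75 = 42.75 → 43.
front: 25 × 4.75 = 118.75 → 119.
button band: 3 × 4.75 = 14.25 → 14.
hood: 20.5 × 4.75 = 97.38 → 97.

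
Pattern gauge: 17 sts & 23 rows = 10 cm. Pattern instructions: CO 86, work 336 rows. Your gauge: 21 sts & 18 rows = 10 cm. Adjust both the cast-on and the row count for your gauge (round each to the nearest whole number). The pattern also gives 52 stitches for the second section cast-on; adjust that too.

Cast on 106 stitches; work 263 rows; second section cast-on 64 stitches.

Stitches: 86 × 21/17 = 106.24 → 106.
Rows: 336 × 18/23 = 262.96 → 263.
second section cast-on: 52 × 21/17 = 64.24 → 64.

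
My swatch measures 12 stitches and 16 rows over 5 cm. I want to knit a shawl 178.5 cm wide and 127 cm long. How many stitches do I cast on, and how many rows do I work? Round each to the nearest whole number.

Cast on 428 stitches and work 406 rows.

Stitch gauge = 12/5 = 2.4 sts/cm; 178.5 × 2.4 = 428.40 → 428 sts.
Row gauge = 16/5 = 3.2 rows/cm; 127 × 3.2 = 406.40 → 406 rows.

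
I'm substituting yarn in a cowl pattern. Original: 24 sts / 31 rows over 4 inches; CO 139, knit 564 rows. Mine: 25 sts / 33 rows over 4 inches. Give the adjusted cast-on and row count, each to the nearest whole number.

Cast on 145 stitches; work 600 rows.

Stitches: 139 × 25/24 = 144.79 → 145.
Rows: 564 × 33/31 = 600.39 → 600.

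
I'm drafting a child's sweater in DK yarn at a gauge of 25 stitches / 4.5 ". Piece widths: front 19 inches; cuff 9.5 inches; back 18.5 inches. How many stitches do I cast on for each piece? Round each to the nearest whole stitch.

front 106; cuff 53; back 103.

Rate = 25/4.5 = 5.556 sts per in.
front: 19 × 5.556 = 105.56 → 106.
cuff: 9.5 × 5.556 = 52.78 → 53.
back: 18.5 × 5.556 = 102.78 → 103.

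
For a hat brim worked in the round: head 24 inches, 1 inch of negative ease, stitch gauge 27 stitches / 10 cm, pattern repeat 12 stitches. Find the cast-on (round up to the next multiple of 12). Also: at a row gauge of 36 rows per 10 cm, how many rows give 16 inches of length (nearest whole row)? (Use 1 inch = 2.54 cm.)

Finished = 24 − 1 = 23 inches.
23 inches × 2.54 = 58.42 cm.
27/10 = 2.7 sts per cm; 58.42 × 2.7 = 157.73 sts.
Next multiple of 12 → 168.
16 inches = 40.64 cm; × 3.6 = 146.30 → 146 rows.

Cast on 168 stitches; work 146 rows.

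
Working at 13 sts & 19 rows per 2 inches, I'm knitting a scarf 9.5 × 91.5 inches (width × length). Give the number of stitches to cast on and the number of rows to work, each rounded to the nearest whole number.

Stitch gauge = 13/2 = 6.5 sts/in; 9.5 × 6.5 = 61.75 → 62 sts.
Row gauge = 19/2 = 9.5 rows/in; 91.5 × 9.5 = 869.25 → 869 rows.

Cast on 62 stitches and work 869 rows.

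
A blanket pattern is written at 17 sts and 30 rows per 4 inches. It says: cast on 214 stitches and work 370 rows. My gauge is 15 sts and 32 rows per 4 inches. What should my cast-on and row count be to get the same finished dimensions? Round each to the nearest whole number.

Stitches: 214 × 15/17 = 188.82 → 189.
Rows: 370 × 32/30 = 394.67 → 395.

Cast on 189 stitches; work 395 rows.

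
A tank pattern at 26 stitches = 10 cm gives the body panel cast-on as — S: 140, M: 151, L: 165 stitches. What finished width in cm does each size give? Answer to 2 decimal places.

26/10 = 2.6 sts per cm.
S: 140 / 2.6 = 53.846 → 53.85 cm.
M: 151 / 2.6 = 58.077 → 58.08 cm.
L: 165 / 2.6 = 63.462 → 63.46 cm.

S 53.85 cm; M 58.08 cm; L 63.46 cm.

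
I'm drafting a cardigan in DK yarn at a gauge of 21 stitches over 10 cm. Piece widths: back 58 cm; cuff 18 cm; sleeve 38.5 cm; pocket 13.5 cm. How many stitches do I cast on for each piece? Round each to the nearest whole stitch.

back 122; cuff 38; sleeve 81; pocket 28.

Rate = 21/10 = 2.1 sts per cm.
back: 58 × 2.1 = 121.80 → 122.
cuff: 18 × 2.1 = 37.80 → 38.
sleeve: 38.5 × 2.1 = 80.85 → 81.
pocket: 13.5 × 2.1 = 28.35 → 28.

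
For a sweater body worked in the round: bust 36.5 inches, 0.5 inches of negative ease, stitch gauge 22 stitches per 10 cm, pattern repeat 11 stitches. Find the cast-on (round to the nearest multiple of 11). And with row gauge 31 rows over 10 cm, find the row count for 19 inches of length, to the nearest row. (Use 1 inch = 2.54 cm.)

Cast on 198 stitches; work 150 rows.

Finished = 36.5 − 0.5 = 36 inches.
36 inches × 2.54 = 91.44 cm.
22/10 = 2.2 sts per cm; 91.44 × 2.2 = 201.17 sts.
Nearest multiple of 11 → 198.
19 inches = 48.26 cm; × 3.1 = 149.61 → 150 rows.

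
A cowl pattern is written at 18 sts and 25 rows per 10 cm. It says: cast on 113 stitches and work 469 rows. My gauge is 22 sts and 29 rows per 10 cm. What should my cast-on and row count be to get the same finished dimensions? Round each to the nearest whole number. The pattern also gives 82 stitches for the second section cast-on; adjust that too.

Stitches: 113 × 22/18 = 138.11 → 138.
Rows: 469 × 29/25 = 544.04 → 544.
second section cast-on: 82 × 22/18 = 100.22 → 100.

Cast on 138 stitches; work 544 rows; second section cast-on 100 stitches.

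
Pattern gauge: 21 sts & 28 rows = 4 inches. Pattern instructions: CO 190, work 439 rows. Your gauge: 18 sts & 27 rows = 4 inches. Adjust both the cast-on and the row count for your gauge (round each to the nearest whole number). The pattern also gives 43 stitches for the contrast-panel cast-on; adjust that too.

Stitches: 190 × 18/21 = 162.86 → 163.
Rows: 439 × 27/28 = 423.32 → 423.
contrast-panel cast-on: 43 × 18/21 = 36.86 → 37.

Cast on 163 stitches; work 423 rows; contrast-panel cast-on 37 stitches.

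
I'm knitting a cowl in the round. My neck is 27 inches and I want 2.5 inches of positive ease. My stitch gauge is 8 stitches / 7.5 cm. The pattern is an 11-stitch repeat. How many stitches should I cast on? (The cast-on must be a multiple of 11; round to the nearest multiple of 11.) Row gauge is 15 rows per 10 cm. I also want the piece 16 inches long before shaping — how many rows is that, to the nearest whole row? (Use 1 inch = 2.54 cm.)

Finished = 27 + 2.5 = 29.5 inches.
29.5 inches × 2.54 = 74.93 cm.
8/7.5 = 1.067 sts per cm; 74.93 × 1.067 = 79.93 sts.
Nearest multiple of 11 → 77.
16 inches = 40.64 cm; × 1.5 = 60.96 → 61 rows.

Cast on 77 stitches; work 61 rows.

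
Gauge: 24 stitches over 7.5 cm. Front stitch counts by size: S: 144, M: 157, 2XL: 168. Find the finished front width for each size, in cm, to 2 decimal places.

S 45.00 cm; M 49.06 cm; 2XL 52.50 cm.

24/7.5 = 3.2 sts per cm.
S: 144 / 3.2 = 45.000 → 45.00 cm.
M: 157 / 3.2 = 49.062 → 49.06 cm.
2XL: 168 / 3.2 = 52.500 → 52.50 cm.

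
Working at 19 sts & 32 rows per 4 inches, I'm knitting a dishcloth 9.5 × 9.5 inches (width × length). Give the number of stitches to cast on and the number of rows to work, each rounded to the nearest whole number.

Cast on 45 stitches and work 76 rows.

Stitch gauge = 19/4 = 4.75 sts/in; 9.5 × 4.75 = 45.12 → 45 sts.
Row gauge = 32/4 = 8 rows/in; 9.5 × 8 = 76.00 → 76 rows.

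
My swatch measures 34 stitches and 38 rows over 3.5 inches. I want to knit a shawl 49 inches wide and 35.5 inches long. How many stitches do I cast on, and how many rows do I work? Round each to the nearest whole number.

Cast on 476 stitches and work 385 rows.

Stitch gauge = 34/3.5 = 9.714 sts/in; 49 × 9.714 = 476.00 → 476 sts.
Row gauge = 38/3.5 = 10.857 rows/in; 35.5 × 10.857 = 385.43 → 385 rows.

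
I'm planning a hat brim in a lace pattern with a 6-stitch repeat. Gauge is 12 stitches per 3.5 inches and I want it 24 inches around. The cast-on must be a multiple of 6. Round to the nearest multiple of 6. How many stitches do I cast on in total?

12 / 3.5 = 3.429 sts per inch.
24 × 3.429 = 82.29 sts.
Nearest multiple of 6: 84.

CO 84 sts.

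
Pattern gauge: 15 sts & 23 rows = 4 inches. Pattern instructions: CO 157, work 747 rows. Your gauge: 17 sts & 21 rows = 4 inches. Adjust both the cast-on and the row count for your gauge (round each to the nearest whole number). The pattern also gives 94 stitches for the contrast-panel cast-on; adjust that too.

Cast on 178 stitches; work 682 rows; contrast-panel cast-on 107 stitches.

Stitches: 157 × 17/15 = 177.93 → 178.
Rows: 747 × 21/23 = 682.04 → 682.
contrast-panel cast-on: 94 × 17/15 = 106.53 → 107.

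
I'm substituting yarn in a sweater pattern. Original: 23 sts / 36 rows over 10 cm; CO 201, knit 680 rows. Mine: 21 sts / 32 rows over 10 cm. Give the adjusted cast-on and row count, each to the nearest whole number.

Stitches: 201 × 21/23 = 183.52 → 184.
Rows: 680 × 32/36 = 604.44 → 604.

Cast on 184 stitches; work 604 rows.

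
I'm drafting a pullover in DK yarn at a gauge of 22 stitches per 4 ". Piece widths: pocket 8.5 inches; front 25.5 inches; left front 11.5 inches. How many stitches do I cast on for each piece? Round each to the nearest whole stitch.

Rate = 22/4 = 5.5 sts per in.
pocket: 8.5 × 5.5 = 46.75 → 47.
front: 25.5 × 5.5 = 140.25 → 140.
left front: 11.5 × 5.5 = 63.25 → 63.

pocket 47; front 140; left front 63.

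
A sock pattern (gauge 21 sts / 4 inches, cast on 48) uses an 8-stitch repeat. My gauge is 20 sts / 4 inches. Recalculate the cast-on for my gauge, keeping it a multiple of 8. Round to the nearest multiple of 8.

48 × 20 / 21 = 45.71.
Nearest multiple of 8: 48.

48 stitches.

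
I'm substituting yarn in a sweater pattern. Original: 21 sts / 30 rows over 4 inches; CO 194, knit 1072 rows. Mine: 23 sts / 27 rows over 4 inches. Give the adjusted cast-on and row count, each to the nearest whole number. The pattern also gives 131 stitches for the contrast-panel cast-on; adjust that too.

Cast on 212 stitches; work 965 rows; contrast-panel cast-on 143 stitches.

Stitches: 194 × 23/21 = 212.48 → 212.
Rows: 1072 × 27/30 = 964.80 → 965.
contrast-panel cast-on: 131 × 23/21 = 143.48 → 143.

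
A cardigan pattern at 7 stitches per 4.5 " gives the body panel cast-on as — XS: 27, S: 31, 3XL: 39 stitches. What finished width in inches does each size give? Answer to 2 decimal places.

XS 17.36 inches; S 19.93 inches; 3XL 25.07 inches.

7/4.5 = 1.556 sts per in.
XS: 27 / 1.556 = 17.357 → 17.36 in.
S: 31 / 1.556 = 19.929 → 19.93 in.
3XL: 39 / 1.556 = 25.071 → 25.07 in.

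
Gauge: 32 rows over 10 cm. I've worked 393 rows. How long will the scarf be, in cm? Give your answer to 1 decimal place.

32 rows / 10 cm = 3.2 rows per cm.
393 / 3.2 = 122.81 cm.

122.8 cm.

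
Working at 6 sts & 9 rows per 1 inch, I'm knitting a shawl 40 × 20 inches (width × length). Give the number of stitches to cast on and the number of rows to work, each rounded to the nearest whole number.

Cast on 240 stitches and work 180 rows.

Stitch gauge = 6/1 = 6 sts/in; 40 × 6 = 240.00 → 240 sts.
Row gauge = 9/1 = 9 rows/in; 20 × 9 = 180.00 → 180 rows.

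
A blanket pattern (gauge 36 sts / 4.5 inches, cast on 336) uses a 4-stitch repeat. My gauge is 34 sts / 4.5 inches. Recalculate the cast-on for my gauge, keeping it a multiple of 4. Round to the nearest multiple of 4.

336 × 34 / 36 = 317.33.
Nearest multiple of 4: 316.

316 stitches.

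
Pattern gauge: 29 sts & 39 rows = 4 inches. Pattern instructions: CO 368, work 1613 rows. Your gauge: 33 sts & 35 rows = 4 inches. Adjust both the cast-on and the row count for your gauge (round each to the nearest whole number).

Stitches: 368 × 33/29 = 418.76 → 419.
Rows: 1613 × 35/39 = 1447.56 → 1448.

Cast on 419 stitches; work 1448 rows.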